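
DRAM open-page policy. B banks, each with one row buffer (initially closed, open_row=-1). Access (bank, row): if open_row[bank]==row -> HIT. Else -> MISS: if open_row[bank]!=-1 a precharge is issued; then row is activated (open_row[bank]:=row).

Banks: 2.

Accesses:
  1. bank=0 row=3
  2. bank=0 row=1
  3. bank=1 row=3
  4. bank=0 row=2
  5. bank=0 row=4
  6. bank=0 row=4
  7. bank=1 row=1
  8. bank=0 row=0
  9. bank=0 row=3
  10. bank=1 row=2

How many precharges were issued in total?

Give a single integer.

Acc 1: bank0 row3 -> MISS (open row3); precharges=0
Acc 2: bank0 row1 -> MISS (open row1); precharges=1
Acc 3: bank1 row3 -> MISS (open row3); precharges=1
Acc 4: bank0 row2 -> MISS (open row2); precharges=2
Acc 5: bank0 row4 -> MISS (open row4); precharges=3
Acc 6: bank0 row4 -> HIT
Acc 7: bank1 row1 -> MISS (open row1); precharges=4
Acc 8: bank0 row0 -> MISS (open row0); precharges=5
Acc 9: bank0 row3 -> MISS (open row3); precharges=6
Acc 10: bank1 row2 -> MISS (open row2); precharges=7

Answer: 7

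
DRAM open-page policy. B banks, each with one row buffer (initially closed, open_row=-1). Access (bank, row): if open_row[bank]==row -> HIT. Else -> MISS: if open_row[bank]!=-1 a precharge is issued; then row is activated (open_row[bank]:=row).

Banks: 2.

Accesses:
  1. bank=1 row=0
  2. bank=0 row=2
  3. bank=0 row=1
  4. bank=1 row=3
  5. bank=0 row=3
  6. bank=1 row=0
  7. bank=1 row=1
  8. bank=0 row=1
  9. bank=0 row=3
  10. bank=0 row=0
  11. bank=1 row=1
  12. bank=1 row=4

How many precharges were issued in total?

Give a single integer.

Answer: 9

Derivation:
Acc 1: bank1 row0 -> MISS (open row0); precharges=0
Acc 2: bank0 row2 -> MISS (open row2); precharges=0
Acc 3: bank0 row1 -> MISS (open row1); precharges=1
Acc 4: bank1 row3 -> MISS (open row3); precharges=2
Acc 5: bank0 row3 -> MISS (open row3); precharges=3
Acc 6: bank1 row0 -> MISS (open row0); precharges=4
Acc 7: bank1 row1 -> MISS (open row1); precharges=5
Acc 8: bank0 row1 -> MISS (open row1); precharges=6
Acc 9: bank0 row3 -> MISS (open row3); precharges=7
Acc 10: bank0 row0 -> MISS (open row0); precharges=8
Acc 11: bank1 row1 -> HIT
Acc 12: bank1 row4 -> MISS (open row4); precharges=9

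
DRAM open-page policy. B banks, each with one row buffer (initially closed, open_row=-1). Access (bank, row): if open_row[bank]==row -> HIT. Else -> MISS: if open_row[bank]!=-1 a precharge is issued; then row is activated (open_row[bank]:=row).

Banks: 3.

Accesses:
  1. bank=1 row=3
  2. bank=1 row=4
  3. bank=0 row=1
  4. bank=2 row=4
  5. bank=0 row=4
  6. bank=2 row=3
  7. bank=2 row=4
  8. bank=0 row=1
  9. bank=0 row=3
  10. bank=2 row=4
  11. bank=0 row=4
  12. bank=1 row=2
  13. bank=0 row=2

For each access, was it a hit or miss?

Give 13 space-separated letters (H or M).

Answer: M M M M M M M M M H M M M

Derivation:
Acc 1: bank1 row3 -> MISS (open row3); precharges=0
Acc 2: bank1 row4 -> MISS (open row4); precharges=1
Acc 3: bank0 row1 -> MISS (open row1); precharges=1
Acc 4: bank2 row4 -> MISS (open row4); precharges=1
Acc 5: bank0 row4 -> MISS (open row4); precharges=2
Acc 6: bank2 row3 -> MISS (open row3); precharges=3
Acc 7: bank2 row4 -> MISS (open row4); precharges=4
Acc 8: bank0 row1 -> MISS (open row1); precharges=5
Acc 9: bank0 row3 -> MISS (open row3); precharges=6
Acc 10: bank2 row4 -> HIT
Acc 11: bank0 row4 -> MISS (open row4); precharges=7
Acc 12: bank1 row2 -> MISS (open row2); precharges=8
Acc 13: bank0 row2 -> MISS (open row2); precharges=9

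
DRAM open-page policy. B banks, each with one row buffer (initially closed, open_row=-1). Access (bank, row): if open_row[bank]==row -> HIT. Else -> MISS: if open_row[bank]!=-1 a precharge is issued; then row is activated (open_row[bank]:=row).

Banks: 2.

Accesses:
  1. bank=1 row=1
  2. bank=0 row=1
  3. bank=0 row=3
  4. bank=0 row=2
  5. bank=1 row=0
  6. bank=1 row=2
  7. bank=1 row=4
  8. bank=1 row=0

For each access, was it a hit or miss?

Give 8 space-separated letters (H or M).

Acc 1: bank1 row1 -> MISS (open row1); precharges=0
Acc 2: bank0 row1 -> MISS (open row1); precharges=0
Acc 3: bank0 row3 -> MISS (open row3); precharges=1
Acc 4: bank0 row2 -> MISS (open row2); precharges=2
Acc 5: bank1 row0 -> MISS (open row0); precharges=3
Acc 6: bank1 row2 -> MISS (open row2); precharges=4
Acc 7: bank1 row4 -> MISS (open row4); precharges=5
Acc 8: bank1 row0 -> MISS (open row0); precharges=6

Answer: M M M M M M M M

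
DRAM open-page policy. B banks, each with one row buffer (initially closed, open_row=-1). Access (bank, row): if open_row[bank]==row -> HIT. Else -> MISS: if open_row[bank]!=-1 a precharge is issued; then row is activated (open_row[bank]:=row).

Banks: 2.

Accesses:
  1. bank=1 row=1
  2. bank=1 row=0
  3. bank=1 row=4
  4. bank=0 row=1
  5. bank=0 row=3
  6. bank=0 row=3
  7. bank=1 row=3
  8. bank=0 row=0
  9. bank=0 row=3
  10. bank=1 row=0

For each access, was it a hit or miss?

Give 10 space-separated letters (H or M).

Answer: M M M M M H M M M M

Derivation:
Acc 1: bank1 row1 -> MISS (open row1); precharges=0
Acc 2: bank1 row0 -> MISS (open row0); precharges=1
Acc 3: bank1 row4 -> MISS (open row4); precharges=2
Acc 4: bank0 row1 -> MISS (open row1); precharges=2
Acc 5: bank0 row3 -> MISS (open row3); precharges=3
Acc 6: bank0 row3 -> HIT
Acc 7: bank1 row3 -> MISS (open row3); precharges=4
Acc 8: bank0 row0 -> MISS (open row0); precharges=5
Acc 9: bank0 row3 -> MISS (open row3); precharges=6
Acc 10: bank1 row0 -> MISS (open row0); precharges=7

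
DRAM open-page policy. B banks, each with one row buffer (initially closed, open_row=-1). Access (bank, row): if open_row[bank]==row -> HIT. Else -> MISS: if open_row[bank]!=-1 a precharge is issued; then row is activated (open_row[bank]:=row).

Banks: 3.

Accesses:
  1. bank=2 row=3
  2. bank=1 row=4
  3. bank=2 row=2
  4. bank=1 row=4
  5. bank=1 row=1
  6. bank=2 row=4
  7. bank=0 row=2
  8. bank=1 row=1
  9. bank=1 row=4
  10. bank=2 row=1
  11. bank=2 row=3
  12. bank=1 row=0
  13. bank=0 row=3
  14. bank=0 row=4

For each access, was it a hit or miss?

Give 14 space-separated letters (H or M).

Acc 1: bank2 row3 -> MISS (open row3); precharges=0
Acc 2: bank1 row4 -> MISS (open row4); precharges=0
Acc 3: bank2 row2 -> MISS (open row2); precharges=1
Acc 4: bank1 row4 -> HIT
Acc 5: bank1 row1 -> MISS (open row1); precharges=2
Acc 6: bank2 row4 -> MISS (open row4); precharges=3
Acc 7: bank0 row2 -> MISS (open row2); precharges=3
Acc 8: bank1 row1 -> HIT
Acc 9: bank1 row4 -> MISS (open row4); precharges=4
Acc 10: bank2 row1 -> MISS (open row1); precharges=5
Acc 11: bank2 row3 -> MISS (open row3); precharges=6
Acc 12: bank1 row0 -> MISS (open row0); precharges=7
Acc 13: bank0 row3 -> MISS (open row3); precharges=8
Acc 14: bank0 row4 -> MISS (open row4); precharges=9

Answer: M M M H M M M H M M M M M M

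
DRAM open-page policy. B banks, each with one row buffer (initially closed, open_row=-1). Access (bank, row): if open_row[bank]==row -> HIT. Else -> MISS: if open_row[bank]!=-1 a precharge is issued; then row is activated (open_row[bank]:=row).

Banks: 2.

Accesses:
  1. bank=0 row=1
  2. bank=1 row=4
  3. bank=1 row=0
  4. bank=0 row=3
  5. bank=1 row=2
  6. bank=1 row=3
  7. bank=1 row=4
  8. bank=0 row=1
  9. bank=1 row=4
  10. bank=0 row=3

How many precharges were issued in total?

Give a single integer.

Acc 1: bank0 row1 -> MISS (open row1); precharges=0
Acc 2: bank1 row4 -> MISS (open row4); precharges=0
Acc 3: bank1 row0 -> MISS (open row0); precharges=1
Acc 4: bank0 row3 -> MISS (open row3); precharges=2
Acc 5: bank1 row2 -> MISS (open row2); precharges=3
Acc 6: bank1 row3 -> MISS (open row3); precharges=4
Acc 7: bank1 row4 -> MISS (open row4); precharges=5
Acc 8: bank0 row1 -> MISS (open row1); precharges=6
Acc 9: bank1 row4 -> HIT
Acc 10: bank0 row3 -> MISS (open row3); precharges=7

Answer: 7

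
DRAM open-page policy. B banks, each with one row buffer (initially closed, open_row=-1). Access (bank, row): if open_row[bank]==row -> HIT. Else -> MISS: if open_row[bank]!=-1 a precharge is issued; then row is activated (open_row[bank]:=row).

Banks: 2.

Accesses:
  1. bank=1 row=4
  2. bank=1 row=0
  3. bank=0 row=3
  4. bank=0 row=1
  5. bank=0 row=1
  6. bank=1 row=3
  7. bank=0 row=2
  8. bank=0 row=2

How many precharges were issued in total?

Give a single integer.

Answer: 4

Derivation:
Acc 1: bank1 row4 -> MISS (open row4); precharges=0
Acc 2: bank1 row0 -> MISS (open row0); precharges=1
Acc 3: bank0 row3 -> MISS (open row3); precharges=1
Acc 4: bank0 row1 -> MISS (open row1); precharges=2
Acc 5: bank0 row1 -> HIT
Acc 6: bank1 row3 -> MISS (open row3); precharges=3
Acc 7: bank0 row2 -> MISS (open row2); precharges=4
Acc 8: bank0 row2 -> HIT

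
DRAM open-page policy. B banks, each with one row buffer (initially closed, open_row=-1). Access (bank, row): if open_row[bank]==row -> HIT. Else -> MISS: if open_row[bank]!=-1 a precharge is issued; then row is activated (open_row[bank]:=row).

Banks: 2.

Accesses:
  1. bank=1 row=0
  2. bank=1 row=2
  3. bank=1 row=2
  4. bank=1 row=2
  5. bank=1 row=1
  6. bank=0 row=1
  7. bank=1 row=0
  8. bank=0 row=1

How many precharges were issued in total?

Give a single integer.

Acc 1: bank1 row0 -> MISS (open row0); precharges=0
Acc 2: bank1 row2 -> MISS (open row2); precharges=1
Acc 3: bank1 row2 -> HIT
Acc 4: bank1 row2 -> HIT
Acc 5: bank1 row1 -> MISS (open row1); precharges=2
Acc 6: bank0 row1 -> MISS (open row1); precharges=2
Acc 7: bank1 row0 -> MISS (open row0); precharges=3
Acc 8: bank0 row1 -> HIT

Answer: 3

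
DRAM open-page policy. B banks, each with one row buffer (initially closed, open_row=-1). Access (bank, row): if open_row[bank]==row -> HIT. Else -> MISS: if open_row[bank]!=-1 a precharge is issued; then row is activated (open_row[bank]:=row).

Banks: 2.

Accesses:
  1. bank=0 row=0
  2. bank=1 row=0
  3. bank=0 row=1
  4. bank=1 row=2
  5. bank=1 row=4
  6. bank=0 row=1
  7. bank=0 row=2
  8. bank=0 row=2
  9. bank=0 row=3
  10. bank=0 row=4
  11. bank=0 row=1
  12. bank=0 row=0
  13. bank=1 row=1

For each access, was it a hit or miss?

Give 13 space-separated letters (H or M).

Acc 1: bank0 row0 -> MISS (open row0); precharges=0
Acc 2: bank1 row0 -> MISS (open row0); precharges=0
Acc 3: bank0 row1 -> MISS (open row1); precharges=1
Acc 4: bank1 row2 -> MISS (open row2); precharges=2
Acc 5: bank1 row4 -> MISS (open row4); precharges=3
Acc 6: bank0 row1 -> HIT
Acc 7: bank0 row2 -> MISS (open row2); precharges=4
Acc 8: bank0 row2 -> HIT
Acc 9: bank0 row3 -> MISS (open row3); precharges=5
Acc 10: bank0 row4 -> MISS (open row4); precharges=6
Acc 11: bank0 row1 -> MISS (open row1); precharges=7
Acc 12: bank0 row0 -> MISS (open row0); precharges=8
Acc 13: bank1 row1 -> MISS (open row1); precharges=9

Answer: M M M M M H M H M M M M M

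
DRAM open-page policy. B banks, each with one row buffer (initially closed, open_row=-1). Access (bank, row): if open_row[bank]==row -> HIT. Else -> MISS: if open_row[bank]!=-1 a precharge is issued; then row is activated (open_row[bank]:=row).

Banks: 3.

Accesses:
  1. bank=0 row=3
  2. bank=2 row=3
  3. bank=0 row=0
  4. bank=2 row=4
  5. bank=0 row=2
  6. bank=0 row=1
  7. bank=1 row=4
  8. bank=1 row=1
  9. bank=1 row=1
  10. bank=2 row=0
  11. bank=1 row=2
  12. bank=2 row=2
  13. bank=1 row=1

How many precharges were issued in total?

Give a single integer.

Answer: 9

Derivation:
Acc 1: bank0 row3 -> MISS (open row3); precharges=0
Acc 2: bank2 row3 -> MISS (open row3); precharges=0
Acc 3: bank0 row0 -> MISS (open row0); precharges=1
Acc 4: bank2 row4 -> MISS (open row4); precharges=2
Acc 5: bank0 row2 -> MISS (open row2); precharges=3
Acc 6: bank0 row1 -> MISS (open row1); precharges=4
Acc 7: bank1 row4 -> MISS (open row4); precharges=4
Acc 8: bank1 row1 -> MISS (open row1); precharges=5
Acc 9: bank1 row1 -> HIT
Acc 10: bank2 row0 -> MISS (open row0); precharges=6
Acc 11: bank1 row2 -> MISS (open row2); precharges=7
Acc 12: bank2 row2 -> MISS (open row2); precharges=8
Acc 13: bank1 row1 -> MISS (open row1); precharges=9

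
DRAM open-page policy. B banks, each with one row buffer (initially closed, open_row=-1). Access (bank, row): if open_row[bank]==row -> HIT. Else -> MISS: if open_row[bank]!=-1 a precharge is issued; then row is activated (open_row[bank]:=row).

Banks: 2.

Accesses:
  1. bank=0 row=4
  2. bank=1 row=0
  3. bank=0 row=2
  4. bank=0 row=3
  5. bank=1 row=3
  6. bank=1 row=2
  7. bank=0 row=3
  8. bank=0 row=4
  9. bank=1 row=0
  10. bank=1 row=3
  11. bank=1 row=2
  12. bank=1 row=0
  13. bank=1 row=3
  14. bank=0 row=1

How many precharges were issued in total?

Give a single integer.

Answer: 11

Derivation:
Acc 1: bank0 row4 -> MISS (open row4); precharges=0
Acc 2: bank1 row0 -> MISS (open row0); precharges=0
Acc 3: bank0 row2 -> MISS (open row2); precharges=1
Acc 4: bank0 row3 -> MISS (open row3); precharges=2
Acc 5: bank1 row3 -> MISS (open row3); precharges=3
Acc 6: bank1 row2 -> MISS (open row2); precharges=4
Acc 7: bank0 row3 -> HIT
Acc 8: bank0 row4 -> MISS (open row4); precharges=5
Acc 9: bank1 row0 -> MISS (open row0); precharges=6
Acc 10: bank1 row3 -> MISS (open row3); precharges=7
Acc 11: bank1 row2 -> MISS (open row2); precharges=8
Acc 12: bank1 row0 -> MISS (open row0); precharges=9
Acc 13: bank1 row3 -> MISS (open row3); precharges=10
Acc 14: bank0 row1 -> MISS (open row1); precharges=11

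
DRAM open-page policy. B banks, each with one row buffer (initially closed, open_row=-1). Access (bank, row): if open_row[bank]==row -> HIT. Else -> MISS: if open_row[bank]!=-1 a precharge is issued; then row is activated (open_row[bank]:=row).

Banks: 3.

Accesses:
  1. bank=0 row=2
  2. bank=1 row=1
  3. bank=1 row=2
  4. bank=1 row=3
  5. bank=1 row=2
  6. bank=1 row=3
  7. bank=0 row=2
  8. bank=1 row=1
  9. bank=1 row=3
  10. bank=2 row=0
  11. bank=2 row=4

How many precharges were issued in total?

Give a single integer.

Answer: 7

Derivation:
Acc 1: bank0 row2 -> MISS (open row2); precharges=0
Acc 2: bank1 row1 -> MISS (open row1); precharges=0
Acc 3: bank1 row2 -> MISS (open row2); precharges=1
Acc 4: bank1 row3 -> MISS (open row3); precharges=2
Acc 5: bank1 row2 -> MISS (open row2); precharges=3
Acc 6: bank1 row3 -> MISS (open row3); precharges=4
Acc 7: bank0 row2 -> HIT
Acc 8: bank1 row1 -> MISS (open row1); precharges=5
Acc 9: bank1 row3 -> MISS (open row3); precharges=6
Acc 10: bank2 row0 -> MISS (open row0); precharges=6
Acc 11: bank2 row4 -> MISS (open row4); precharges=7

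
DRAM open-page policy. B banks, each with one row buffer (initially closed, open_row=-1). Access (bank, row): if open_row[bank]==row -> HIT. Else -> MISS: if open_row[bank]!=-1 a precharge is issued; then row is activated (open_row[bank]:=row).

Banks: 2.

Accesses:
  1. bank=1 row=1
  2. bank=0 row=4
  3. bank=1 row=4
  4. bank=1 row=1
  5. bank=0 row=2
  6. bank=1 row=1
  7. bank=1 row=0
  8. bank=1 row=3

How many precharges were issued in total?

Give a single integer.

Answer: 5

Derivation:
Acc 1: bank1 row1 -> MISS (open row1); precharges=0
Acc 2: bank0 row4 -> MISS (open row4); precharges=0
Acc 3: bank1 row4 -> MISS (open row4); precharges=1
Acc 4: bank1 row1 -> MISS (open row1); precharges=2
Acc 5: bank0 row2 -> MISS (open row2); precharges=3
Acc 6: bank1 row1 -> HIT
Acc 7: bank1 row0 -> MISS (open row0); precharges=4
Acc 8: bank1 row3 -> MISS (open row3); precharges=5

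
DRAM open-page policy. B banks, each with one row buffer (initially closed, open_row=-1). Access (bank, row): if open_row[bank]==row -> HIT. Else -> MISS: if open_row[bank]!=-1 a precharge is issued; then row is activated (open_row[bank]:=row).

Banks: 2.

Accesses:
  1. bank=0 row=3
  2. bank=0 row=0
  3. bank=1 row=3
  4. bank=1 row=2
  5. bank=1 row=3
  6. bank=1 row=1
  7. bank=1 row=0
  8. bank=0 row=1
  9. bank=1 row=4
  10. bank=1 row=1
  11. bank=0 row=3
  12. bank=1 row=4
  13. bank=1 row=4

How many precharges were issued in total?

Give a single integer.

Acc 1: bank0 row3 -> MISS (open row3); precharges=0
Acc 2: bank0 row0 -> MISS (open row0); precharges=1
Acc 3: bank1 row3 -> MISS (open row3); precharges=1
Acc 4: bank1 row2 -> MISS (open row2); precharges=2
Acc 5: bank1 row3 -> MISS (open row3); precharges=3
Acc 6: bank1 row1 -> MISS (open row1); precharges=4
Acc 7: bank1 row0 -> MISS (open row0); precharges=5
Acc 8: bank0 row1 -> MISS (open row1); precharges=6
Acc 9: bank1 row4 -> MISS (open row4); precharges=7
Acc 10: bank1 row1 -> MISS (open row1); precharges=8
Acc 11: bank0 row3 -> MISS (open row3); precharges=9
Acc 12: bank1 row4 -> MISS (open row4); precharges=10
Acc 13: bank1 row4 -> HIT

Answer: 10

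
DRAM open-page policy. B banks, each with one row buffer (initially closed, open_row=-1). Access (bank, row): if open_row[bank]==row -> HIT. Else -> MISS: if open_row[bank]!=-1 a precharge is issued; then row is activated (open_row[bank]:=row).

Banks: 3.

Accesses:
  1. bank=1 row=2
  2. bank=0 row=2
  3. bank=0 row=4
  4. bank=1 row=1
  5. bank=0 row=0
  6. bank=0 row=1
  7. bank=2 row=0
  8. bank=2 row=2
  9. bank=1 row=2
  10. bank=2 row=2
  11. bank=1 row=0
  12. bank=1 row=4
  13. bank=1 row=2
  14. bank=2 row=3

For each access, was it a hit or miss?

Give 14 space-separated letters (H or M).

Answer: M M M M M M M M M H M M M M

Derivation:
Acc 1: bank1 row2 -> MISS (open row2); precharges=0
Acc 2: bank0 row2 -> MISS (open row2); precharges=0
Acc 3: bank0 row4 -> MISS (open row4); precharges=1
Acc 4: bank1 row1 -> MISS (open row1); precharges=2
Acc 5: bank0 row0 -> MISS (open row0); precharges=3
Acc 6: bank0 row1 -> MISS (open row1); precharges=4
Acc 7: bank2 row0 -> MISS (open row0); precharges=4
Acc 8: bank2 row2 -> MISS (open row2); precharges=5
Acc 9: bank1 row2 -> MISS (open row2); precharges=6
Acc 10: bank2 row2 -> HIT
Acc 11: bank1 row0 -> MISS (open row0); precharges=7
Acc 12: bank1 row4 -> MISS (open row4); precharges=8
Acc 13: bank1 row2 -> MISS (open row2); precharges=9
Acc 14: bank2 row3 -> MISS (open row3); precharges=10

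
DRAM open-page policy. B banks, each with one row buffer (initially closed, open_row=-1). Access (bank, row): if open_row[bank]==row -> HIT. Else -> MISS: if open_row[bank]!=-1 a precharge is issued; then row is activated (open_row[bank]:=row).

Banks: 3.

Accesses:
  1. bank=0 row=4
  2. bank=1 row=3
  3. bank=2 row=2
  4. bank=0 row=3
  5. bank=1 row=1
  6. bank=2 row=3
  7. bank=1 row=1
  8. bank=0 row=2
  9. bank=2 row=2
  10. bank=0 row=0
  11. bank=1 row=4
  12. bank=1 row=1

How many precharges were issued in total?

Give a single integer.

Answer: 8

Derivation:
Acc 1: bank0 row4 -> MISS (open row4); precharges=0
Acc 2: bank1 row3 -> MISS (open row3); precharges=0
Acc 3: bank2 row2 -> MISS (open row2); precharges=0
Acc 4: bank0 row3 -> MISS (open row3); precharges=1
Acc 5: bank1 row1 -> MISS (open row1); precharges=2
Acc 6: bank2 row3 -> MISS (open row3); precharges=3
Acc 7: bank1 row1 -> HIT
Acc 8: bank0 row2 -> MISS (open row2); precharges=4
Acc 9: bank2 row2 -> MISS (open row2); precharges=5
Acc 10: bank0 row0 -> MISS (open row0); precharges=6
Acc 11: bank1 row4 -> MISS (open row4); precharges=7
Acc 12: bank1 row1 -> MISS (open row1); precharges=8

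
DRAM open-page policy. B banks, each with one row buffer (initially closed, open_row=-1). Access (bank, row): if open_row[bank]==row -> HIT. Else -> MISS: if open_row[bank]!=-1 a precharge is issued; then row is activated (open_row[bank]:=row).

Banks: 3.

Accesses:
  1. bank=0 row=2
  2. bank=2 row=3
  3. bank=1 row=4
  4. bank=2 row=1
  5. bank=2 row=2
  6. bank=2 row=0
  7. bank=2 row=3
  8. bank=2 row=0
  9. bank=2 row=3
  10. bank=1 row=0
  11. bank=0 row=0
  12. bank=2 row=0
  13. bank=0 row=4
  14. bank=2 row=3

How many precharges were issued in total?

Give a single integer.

Acc 1: bank0 row2 -> MISS (open row2); precharges=0
Acc 2: bank2 row3 -> MISS (open row3); precharges=0
Acc 3: bank1 row4 -> MISS (open row4); precharges=0
Acc 4: bank2 row1 -> MISS (open row1); precharges=1
Acc 5: bank2 row2 -> MISS (open row2); precharges=2
Acc 6: bank2 row0 -> MISS (open row0); precharges=3
Acc 7: bank2 row3 -> MISS (open row3); precharges=4
Acc 8: bank2 row0 -> MISS (open row0); precharges=5
Acc 9: bank2 row3 -> MISS (open row3); precharges=6
Acc 10: bank1 row0 -> MISS (open row0); precharges=7
Acc 11: bank0 row0 -> MISS (open row0); precharges=8
Acc 12: bank2 row0 -> MISS (open row0); precharges=9
Acc 13: bank0 row4 -> MISS (open row4); precharges=10
Acc 14: bank2 row3 -> MISS (open row3); precharges=11

Answer: 11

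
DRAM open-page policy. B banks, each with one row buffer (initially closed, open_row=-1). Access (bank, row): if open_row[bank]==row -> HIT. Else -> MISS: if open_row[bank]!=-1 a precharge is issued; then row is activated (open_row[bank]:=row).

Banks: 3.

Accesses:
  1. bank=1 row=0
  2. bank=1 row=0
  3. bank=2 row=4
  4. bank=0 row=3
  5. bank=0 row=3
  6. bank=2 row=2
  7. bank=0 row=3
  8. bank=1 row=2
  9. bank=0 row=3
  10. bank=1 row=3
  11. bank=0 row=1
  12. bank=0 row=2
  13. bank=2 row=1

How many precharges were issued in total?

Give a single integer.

Answer: 6

Derivation:
Acc 1: bank1 row0 -> MISS (open row0); precharges=0
Acc 2: bank1 row0 -> HIT
Acc 3: bank2 row4 -> MISS (open row4); precharges=0
Acc 4: bank0 row3 -> MISS (open row3); precharges=0
Acc 5: bank0 row3 -> HIT
Acc 6: bank2 row2 -> MISS (open row2); precharges=1
Acc 7: bank0 row3 -> HIT
Acc 8: bank1 row2 -> MISS (open row2); precharges=2
Acc 9: bank0 row3 -> HIT
Acc 10: bank1 row3 -> MISS (open row3); precharges=3
Acc 11: bank0 row1 -> MISS (open row1); precharges=4
Acc 12: bank0 row2 -> MISS (open row2); precharges=5
Acc 13: bank2 row1 -> MISS (open row1); precharges=6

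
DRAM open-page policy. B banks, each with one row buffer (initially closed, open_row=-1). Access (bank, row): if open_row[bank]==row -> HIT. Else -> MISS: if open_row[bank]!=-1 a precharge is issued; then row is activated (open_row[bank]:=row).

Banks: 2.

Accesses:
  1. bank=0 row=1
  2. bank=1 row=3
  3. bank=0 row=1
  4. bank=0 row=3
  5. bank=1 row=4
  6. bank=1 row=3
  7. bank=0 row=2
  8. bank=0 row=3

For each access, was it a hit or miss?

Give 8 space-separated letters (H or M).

Acc 1: bank0 row1 -> MISS (open row1); precharges=0
Acc 2: bank1 row3 -> MISS (open row3); precharges=0
Acc 3: bank0 row1 -> HIT
Acc 4: bank0 row3 -> MISS (open row3); precharges=1
Acc 5: bank1 row4 -> MISS (open row4); precharges=2
Acc 6: bank1 row3 -> MISS (open row3); precharges=3
Acc 7: bank0 row2 -> MISS (open row2); precharges=4
Acc 8: bank0 row3 -> MISS (open row3); precharges=5

Answer: M M H M M M M M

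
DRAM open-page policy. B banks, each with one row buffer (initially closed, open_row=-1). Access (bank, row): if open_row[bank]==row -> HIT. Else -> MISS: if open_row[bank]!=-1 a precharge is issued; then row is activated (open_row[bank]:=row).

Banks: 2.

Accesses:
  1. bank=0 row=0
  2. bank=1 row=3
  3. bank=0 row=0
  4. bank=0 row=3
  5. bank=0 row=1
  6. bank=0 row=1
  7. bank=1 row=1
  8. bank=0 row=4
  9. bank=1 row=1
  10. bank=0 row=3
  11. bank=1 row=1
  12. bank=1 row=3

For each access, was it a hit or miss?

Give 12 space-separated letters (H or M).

Acc 1: bank0 row0 -> MISS (open row0); precharges=0
Acc 2: bank1 row3 -> MISS (open row3); precharges=0
Acc 3: bank0 row0 -> HIT
Acc 4: bank0 row3 -> MISS (open row3); precharges=1
Acc 5: bank0 row1 -> MISS (open row1); precharges=2
Acc 6: bank0 row1 -> HIT
Acc 7: bank1 row1 -> MISS (open row1); precharges=3
Acc 8: bank0 row4 -> MISS (open row4); precharges=4
Acc 9: bank1 row1 -> HIT
Acc 10: bank0 row3 -> MISS (open row3); precharges=5
Acc 11: bank1 row1 -> HIT
Acc 12: bank1 row3 -> MISS (open row3); precharges=6

Answer: M M H M M H M M H M H M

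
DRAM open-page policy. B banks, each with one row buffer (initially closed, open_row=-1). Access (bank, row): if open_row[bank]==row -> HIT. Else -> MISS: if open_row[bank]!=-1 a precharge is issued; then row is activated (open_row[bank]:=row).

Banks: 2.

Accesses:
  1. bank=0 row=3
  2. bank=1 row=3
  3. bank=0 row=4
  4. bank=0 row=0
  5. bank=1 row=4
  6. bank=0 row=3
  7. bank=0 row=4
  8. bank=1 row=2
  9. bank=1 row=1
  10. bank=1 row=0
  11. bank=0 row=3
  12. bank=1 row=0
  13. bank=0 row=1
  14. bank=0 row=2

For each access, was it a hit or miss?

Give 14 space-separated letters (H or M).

Answer: M M M M M M M M M M M H M M

Derivation:
Acc 1: bank0 row3 -> MISS (open row3); precharges=0
Acc 2: bank1 row3 -> MISS (open row3); precharges=0
Acc 3: bank0 row4 -> MISS (open row4); precharges=1
Acc 4: bank0 row0 -> MISS (open row0); precharges=2
Acc 5: bank1 row4 -> MISS (open row4); precharges=3
Acc 6: bank0 row3 -> MISS (open row3); precharges=4
Acc 7: bank0 row4 -> MISS (open row4); precharges=5
Acc 8: bank1 row2 -> MISS (open row2); precharges=6
Acc 9: bank1 row1 -> MISS (open row1); precharges=7
Acc 10: bank1 row0 -> MISS (open row0); precharges=8
Acc 11: bank0 row3 -> MISS (open row3); precharges=9
Acc 12: bank1 row0 -> HIT
Acc 13: bank0 row1 -> MISS (open row1); precharges=10
Acc 14: bank0 row2 -> MISS (open row2); precharges=11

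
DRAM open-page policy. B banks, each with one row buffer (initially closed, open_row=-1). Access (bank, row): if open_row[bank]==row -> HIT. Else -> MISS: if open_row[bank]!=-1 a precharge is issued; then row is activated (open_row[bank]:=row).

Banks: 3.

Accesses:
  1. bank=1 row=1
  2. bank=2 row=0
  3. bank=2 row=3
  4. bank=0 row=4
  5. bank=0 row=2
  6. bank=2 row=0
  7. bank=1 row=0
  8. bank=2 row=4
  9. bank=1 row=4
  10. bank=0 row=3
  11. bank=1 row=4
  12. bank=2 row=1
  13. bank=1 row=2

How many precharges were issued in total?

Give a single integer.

Answer: 9

Derivation:
Acc 1: bank1 row1 -> MISS (open row1); precharges=0
Acc 2: bank2 row0 -> MISS (open row0); precharges=0
Acc 3: bank2 row3 -> MISS (open row3); precharges=1
Acc 4: bank0 row4 -> MISS (open row4); precharges=1
Acc 5: bank0 row2 -> MISS (open row2); precharges=2
Acc 6: bank2 row0 -> MISS (open row0); precharges=3
Acc 7: bank1 row0 -> MISS (open row0); precharges=4
Acc 8: bank2 row4 -> MISS (open row4); precharges=5
Acc 9: bank1 row4 -> MISS (open row4); precharges=6
Acc 10: bank0 row3 -> MISS (open row3); precharges=7
Acc 11: bank1 row4 -> HIT
Acc 12: bank2 row1 -> MISS (open row1); precharges=8
Acc 13: bank1 row2 -> MISS (open row2); precharges=9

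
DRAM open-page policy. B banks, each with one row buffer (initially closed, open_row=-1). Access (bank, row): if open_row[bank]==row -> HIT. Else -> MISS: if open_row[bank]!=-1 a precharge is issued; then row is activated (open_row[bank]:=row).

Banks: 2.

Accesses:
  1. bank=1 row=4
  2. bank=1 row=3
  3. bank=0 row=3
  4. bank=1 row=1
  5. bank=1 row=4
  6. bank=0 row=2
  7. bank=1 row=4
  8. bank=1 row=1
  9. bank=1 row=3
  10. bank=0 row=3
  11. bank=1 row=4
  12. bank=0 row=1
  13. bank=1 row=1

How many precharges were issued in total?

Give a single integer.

Acc 1: bank1 row4 -> MISS (open row4); precharges=0
Acc 2: bank1 row3 -> MISS (open row3); precharges=1
Acc 3: bank0 row3 -> MISS (open row3); precharges=1
Acc 4: bank1 row1 -> MISS (open row1); precharges=2
Acc 5: bank1 row4 -> MISS (open row4); precharges=3
Acc 6: bank0 row2 -> MISS (open row2); precharges=4
Acc 7: bank1 row4 -> HIT
Acc 8: bank1 row1 -> MISS (open row1); precharges=5
Acc 9: bank1 row3 -> MISS (open row3); precharges=6
Acc 10: bank0 row3 -> MISS (open row3); precharges=7
Acc 11: bank1 row4 -> MISS (open row4); precharges=8
Acc 12: bank0 row1 -> MISS (open row1); precharges=9
Acc 13: bank1 row1 -> MISS (open row1); precharges=10

Answer: 10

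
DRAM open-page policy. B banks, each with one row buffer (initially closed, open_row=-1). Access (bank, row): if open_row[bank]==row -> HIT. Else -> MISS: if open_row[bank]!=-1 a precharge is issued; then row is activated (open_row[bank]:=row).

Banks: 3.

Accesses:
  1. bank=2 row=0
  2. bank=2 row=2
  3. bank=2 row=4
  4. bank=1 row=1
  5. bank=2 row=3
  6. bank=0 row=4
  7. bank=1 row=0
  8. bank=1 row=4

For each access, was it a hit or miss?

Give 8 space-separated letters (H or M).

Acc 1: bank2 row0 -> MISS (open row0); precharges=0
Acc 2: bank2 row2 -> MISS (open row2); precharges=1
Acc 3: bank2 row4 -> MISS (open row4); precharges=2
Acc 4: bank1 row1 -> MISS (open row1); precharges=2
Acc 5: bank2 row3 -> MISS (open row3); precharges=3
Acc 6: bank0 row4 -> MISS (open row4); precharges=3
Acc 7: bank1 row0 -> MISS (open row0); precharges=4
Acc 8: bank1 row4 -> MISS (open row4); precharges=5

Answer: M M M M M M M M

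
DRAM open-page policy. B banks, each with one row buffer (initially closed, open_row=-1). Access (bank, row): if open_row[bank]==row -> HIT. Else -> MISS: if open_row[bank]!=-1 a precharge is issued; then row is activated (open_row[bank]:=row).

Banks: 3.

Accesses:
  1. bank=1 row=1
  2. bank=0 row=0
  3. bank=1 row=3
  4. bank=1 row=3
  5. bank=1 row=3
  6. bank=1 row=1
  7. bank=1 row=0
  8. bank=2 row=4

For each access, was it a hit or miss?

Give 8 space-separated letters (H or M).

Answer: M M M H H M M M

Derivation:
Acc 1: bank1 row1 -> MISS (open row1); precharges=0
Acc 2: bank0 row0 -> MISS (open row0); precharges=0
Acc 3: bank1 row3 -> MISS (open row3); precharges=1
Acc 4: bank1 row3 -> HIT
Acc 5: bank1 row3 -> HIT
Acc 6: bank1 row1 -> MISS (open row1); precharges=2
Acc 7: bank1 row0 -> MISS (open row0); precharges=3
Acc 8: bank2 row4 -> MISS (open row4); precharges=3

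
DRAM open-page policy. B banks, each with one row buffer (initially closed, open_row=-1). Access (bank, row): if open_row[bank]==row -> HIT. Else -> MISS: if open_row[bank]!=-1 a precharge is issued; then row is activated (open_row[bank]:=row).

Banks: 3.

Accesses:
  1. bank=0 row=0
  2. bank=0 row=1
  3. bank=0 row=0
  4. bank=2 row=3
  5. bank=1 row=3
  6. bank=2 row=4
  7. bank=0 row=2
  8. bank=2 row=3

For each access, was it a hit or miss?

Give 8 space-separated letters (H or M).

Answer: M M M M M M M M

Derivation:
Acc 1: bank0 row0 -> MISS (open row0); precharges=0
Acc 2: bank0 row1 -> MISS (open row1); precharges=1
Acc 3: bank0 row0 -> MISS (open row0); precharges=2
Acc 4: bank2 row3 -> MISS (open row3); precharges=2
Acc 5: bank1 row3 -> MISS (open row3); precharges=2
Acc 6: bank2 row4 -> MISS (open row4); precharges=3
Acc 7: bank0 row2 -> MISS (open row2); precharges=4
Acc 8: bank2 row3 -> MISS (open row3); precharges=5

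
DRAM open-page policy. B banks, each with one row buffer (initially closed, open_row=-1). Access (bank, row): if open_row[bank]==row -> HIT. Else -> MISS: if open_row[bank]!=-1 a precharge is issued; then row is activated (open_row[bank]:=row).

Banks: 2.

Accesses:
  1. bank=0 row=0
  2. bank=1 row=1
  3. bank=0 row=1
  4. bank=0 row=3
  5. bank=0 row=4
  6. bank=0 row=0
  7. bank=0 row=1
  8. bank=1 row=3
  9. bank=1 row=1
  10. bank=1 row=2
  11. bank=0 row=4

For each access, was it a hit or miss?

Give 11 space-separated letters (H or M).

Answer: M M M M M M M M M M M

Derivation:
Acc 1: bank0 row0 -> MISS (open row0); precharges=0
Acc 2: bank1 row1 -> MISS (open row1); precharges=0
Acc 3: bank0 row1 -> MISS (open row1); precharges=1
Acc 4: bank0 row3 -> MISS (open row3); precharges=2
Acc 5: bank0 row4 -> MISS (open row4); precharges=3
Acc 6: bank0 row0 -> MISS (open row0); precharges=4
Acc 7: bank0 row1 -> MISS (open row1); precharges=5
Acc 8: bank1 row3 -> MISS (open row3); precharges=6
Acc 9: bank1 row1 -> MISS (open row1); precharges=7
Acc 10: bank1 row2 -> MISS (open row2); precharges=8
Acc 11: bank0 row4 -> MISS (open row4); precharges=9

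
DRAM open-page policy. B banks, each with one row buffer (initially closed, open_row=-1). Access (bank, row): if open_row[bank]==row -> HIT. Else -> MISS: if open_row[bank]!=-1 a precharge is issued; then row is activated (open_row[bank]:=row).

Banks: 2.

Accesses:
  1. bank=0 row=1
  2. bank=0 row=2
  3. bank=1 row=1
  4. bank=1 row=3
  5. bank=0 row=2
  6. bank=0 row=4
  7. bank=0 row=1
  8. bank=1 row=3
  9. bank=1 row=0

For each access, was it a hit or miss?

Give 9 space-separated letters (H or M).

Answer: M M M M H M M H M

Derivation:
Acc 1: bank0 row1 -> MISS (open row1); precharges=0
Acc 2: bank0 row2 -> MISS (open row2); precharges=1
Acc 3: bank1 row1 -> MISS (open row1); precharges=1
Acc 4: bank1 row3 -> MISS (open row3); precharges=2
Acc 5: bank0 row2 -> HIT
Acc 6: bank0 row4 -> MISS (open row4); precharges=3
Acc 7: bank0 row1 -> MISS (open row1); precharges=4
Acc 8: bank1 row3 -> HIT
Acc 9: bank1 row0 -> MISS (open row0); precharges=5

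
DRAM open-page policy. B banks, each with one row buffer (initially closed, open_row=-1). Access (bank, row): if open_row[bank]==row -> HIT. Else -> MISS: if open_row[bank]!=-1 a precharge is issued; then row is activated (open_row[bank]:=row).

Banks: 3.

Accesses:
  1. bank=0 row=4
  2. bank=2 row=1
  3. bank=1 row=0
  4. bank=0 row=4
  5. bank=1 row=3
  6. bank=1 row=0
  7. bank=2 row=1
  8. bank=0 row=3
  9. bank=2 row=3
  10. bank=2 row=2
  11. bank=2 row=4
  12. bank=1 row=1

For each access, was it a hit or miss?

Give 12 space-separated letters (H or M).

Acc 1: bank0 row4 -> MISS (open row4); precharges=0
Acc 2: bank2 row1 -> MISS (open row1); precharges=0
Acc 3: bank1 row0 -> MISS (open row0); precharges=0
Acc 4: bank0 row4 -> HIT
Acc 5: bank1 row3 -> MISS (open row3); precharges=1
Acc 6: bank1 row0 -> MISS (open row0); precharges=2
Acc 7: bank2 row1 -> HIT
Acc 8: bank0 row3 -> MISS (open row3); precharges=3
Acc 9: bank2 row3 -> MISS (open row3); precharges=4
Acc 10: bank2 row2 -> MISS (open row2); precharges=5
Acc 11: bank2 row4 -> MISS (open row4); precharges=6
Acc 12: bank1 row1 -> MISS (open row1); precharges=7

Answer: M M M H M M H M M M M M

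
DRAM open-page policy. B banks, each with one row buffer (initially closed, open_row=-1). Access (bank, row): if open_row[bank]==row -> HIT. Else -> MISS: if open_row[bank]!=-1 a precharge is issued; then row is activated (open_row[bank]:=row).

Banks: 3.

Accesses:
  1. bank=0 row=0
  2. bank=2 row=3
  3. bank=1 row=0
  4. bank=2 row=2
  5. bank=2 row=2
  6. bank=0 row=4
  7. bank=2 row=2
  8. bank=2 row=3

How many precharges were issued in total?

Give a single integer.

Acc 1: bank0 row0 -> MISS (open row0); precharges=0
Acc 2: bank2 row3 -> MISS (open row3); precharges=0
Acc 3: bank1 row0 -> MISS (open row0); precharges=0
Acc 4: bank2 row2 -> MISS (open row2); precharges=1
Acc 5: bank2 row2 -> HIT
Acc 6: bank0 row4 -> MISS (open row4); precharges=2
Acc 7: bank2 row2 -> HIT
Acc 8: bank2 row3 -> MISS (open row3); precharges=3

Answer: 3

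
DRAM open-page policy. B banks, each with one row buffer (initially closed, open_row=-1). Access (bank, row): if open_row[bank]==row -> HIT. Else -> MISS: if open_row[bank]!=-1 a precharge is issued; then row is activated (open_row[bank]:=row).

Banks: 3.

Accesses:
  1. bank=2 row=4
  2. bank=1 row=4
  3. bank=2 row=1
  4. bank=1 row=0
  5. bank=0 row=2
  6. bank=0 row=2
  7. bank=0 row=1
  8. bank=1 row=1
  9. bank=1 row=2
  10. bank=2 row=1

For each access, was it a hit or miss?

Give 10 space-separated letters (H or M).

Answer: M M M M M H M M M H

Derivation:
Acc 1: bank2 row4 -> MISS (open row4); precharges=0
Acc 2: bank1 row4 -> MISS (open row4); precharges=0
Acc 3: bank2 row1 -> MISS (open row1); precharges=1
Acc 4: bank1 row0 -> MISS (open row0); precharges=2
Acc 5: bank0 row2 -> MISS (open row2); precharges=2
Acc 6: bank0 row2 -> HIT
Acc 7: bank0 row1 -> MISS (open row1); precharges=3
Acc 8: bank1 row1 -> MISS (open row1); precharges=4
Acc 9: bank1 row2 -> MISS (open row2); precharges=5
Acc 10: bank2 row1 -> HIT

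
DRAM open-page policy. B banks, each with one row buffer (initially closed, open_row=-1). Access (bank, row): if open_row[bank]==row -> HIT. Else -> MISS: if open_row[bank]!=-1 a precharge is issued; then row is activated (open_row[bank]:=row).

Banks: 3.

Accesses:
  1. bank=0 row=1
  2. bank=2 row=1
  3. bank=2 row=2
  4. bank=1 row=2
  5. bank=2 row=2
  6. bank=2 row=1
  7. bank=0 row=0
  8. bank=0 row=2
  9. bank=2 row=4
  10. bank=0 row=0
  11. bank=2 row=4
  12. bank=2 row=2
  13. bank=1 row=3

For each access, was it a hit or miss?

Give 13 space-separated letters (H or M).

Answer: M M M M H M M M M M H M M

Derivation:
Acc 1: bank0 row1 -> MISS (open row1); precharges=0
Acc 2: bank2 row1 -> MISS (open row1); precharges=0
Acc 3: bank2 row2 -> MISS (open row2); precharges=1
Acc 4: bank1 row2 -> MISS (open row2); precharges=1
Acc 5: bank2 row2 -> HIT
Acc 6: bank2 row1 -> MISS (open row1); precharges=2
Acc 7: bank0 row0 -> MISS (open row0); precharges=3
Acc 8: bank0 row2 -> MISS (open row2); precharges=4
Acc 9: bank2 row4 -> MISS (open row4); precharges=5
Acc 10: bank0 row0 -> MISS (open row0); precharges=6
Acc 11: bank2 row4 -> HIT
Acc 12: bank2 row2 -> MISS (open row2); precharges=7
Acc 13: bank1 row3 -> MISS (open row3); precharges=8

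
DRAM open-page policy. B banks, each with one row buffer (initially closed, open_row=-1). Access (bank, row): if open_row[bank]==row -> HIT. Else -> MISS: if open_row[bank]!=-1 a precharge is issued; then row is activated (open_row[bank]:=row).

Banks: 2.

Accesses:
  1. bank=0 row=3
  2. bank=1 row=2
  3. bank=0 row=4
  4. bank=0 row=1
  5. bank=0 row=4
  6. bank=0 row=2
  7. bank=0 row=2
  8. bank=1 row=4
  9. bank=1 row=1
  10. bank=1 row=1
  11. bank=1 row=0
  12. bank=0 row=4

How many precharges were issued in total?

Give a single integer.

Answer: 8

Derivation:
Acc 1: bank0 row3 -> MISS (open row3); precharges=0
Acc 2: bank1 row2 -> MISS (open row2); precharges=0
Acc 3: bank0 row4 -> MISS (open row4); precharges=1
Acc 4: bank0 row1 -> MISS (open row1); precharges=2
Acc 5: bank0 row4 -> MISS (open row4); precharges=3
Acc 6: bank0 row2 -> MISS (open row2); precharges=4
Acc 7: bank0 row2 -> HIT
Acc 8: bank1 row4 -> MISS (open row4); precharges=5
Acc 9: bank1 row1 -> MISS (open row1); precharges=6
Acc 10: bank1 row1 -> HIT
Acc 11: bank1 row0 -> MISS (open row0); precharges=7
Acc 12: bank0 row4 -> MISS (open row4); precharges=8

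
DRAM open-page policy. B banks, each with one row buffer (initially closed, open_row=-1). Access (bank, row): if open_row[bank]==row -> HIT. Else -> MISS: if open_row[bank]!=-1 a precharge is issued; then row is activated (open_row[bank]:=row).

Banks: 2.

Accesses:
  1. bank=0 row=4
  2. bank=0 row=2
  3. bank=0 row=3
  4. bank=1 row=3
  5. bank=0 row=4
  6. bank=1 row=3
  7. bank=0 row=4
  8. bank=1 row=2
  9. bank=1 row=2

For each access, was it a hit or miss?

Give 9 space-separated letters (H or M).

Answer: M M M M M H H M H

Derivation:
Acc 1: bank0 row4 -> MISS (open row4); precharges=0
Acc 2: bank0 row2 -> MISS (open row2); precharges=1
Acc 3: bank0 row3 -> MISS (open row3); precharges=2
Acc 4: bank1 row3 -> MISS (open row3); precharges=2
Acc 5: bank0 row4 -> MISS (open row4); precharges=3
Acc 6: bank1 row3 -> HIT
Acc 7: bank0 row4 -> HIT
Acc 8: bank1 row2 -> MISS (open row2); precharges=4
Acc 9: bank1 row2 -> HIT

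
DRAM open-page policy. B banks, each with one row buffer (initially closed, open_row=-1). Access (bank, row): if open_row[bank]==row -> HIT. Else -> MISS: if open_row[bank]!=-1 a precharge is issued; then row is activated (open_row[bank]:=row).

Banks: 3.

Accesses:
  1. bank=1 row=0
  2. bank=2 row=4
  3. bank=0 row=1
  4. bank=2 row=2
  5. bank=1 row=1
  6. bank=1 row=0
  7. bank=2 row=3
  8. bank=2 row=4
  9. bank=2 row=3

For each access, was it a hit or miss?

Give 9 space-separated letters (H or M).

Answer: M M M M M M M M M

Derivation:
Acc 1: bank1 row0 -> MISS (open row0); precharges=0
Acc 2: bank2 row4 -> MISS (open row4); precharges=0
Acc 3: bank0 row1 -> MISS (open row1); precharges=0
Acc 4: bank2 row2 -> MISS (open row2); precharges=1
Acc 5: bank1 row1 -> MISS (open row1); precharges=2
Acc 6: bank1 row0 -> MISS (open row0); precharges=3
Acc 7: bank2 row3 -> MISS (open row3); precharges=4
Acc 8: bank2 row4 -> MISS (open row4); precharges=5
Acc 9: bank2 row3 -> MISS (open row3); precharges=6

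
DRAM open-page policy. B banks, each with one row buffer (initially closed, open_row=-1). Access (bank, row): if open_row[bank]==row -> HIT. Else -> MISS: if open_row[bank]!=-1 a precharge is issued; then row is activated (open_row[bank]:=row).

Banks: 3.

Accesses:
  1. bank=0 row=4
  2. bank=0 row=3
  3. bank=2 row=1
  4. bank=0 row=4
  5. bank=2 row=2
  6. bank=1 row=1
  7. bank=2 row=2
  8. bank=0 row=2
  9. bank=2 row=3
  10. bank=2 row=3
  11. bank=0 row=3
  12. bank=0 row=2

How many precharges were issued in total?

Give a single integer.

Acc 1: bank0 row4 -> MISS (open row4); precharges=0
Acc 2: bank0 row3 -> MISS (open row3); precharges=1
Acc 3: bank2 row1 -> MISS (open row1); precharges=1
Acc 4: bank0 row4 -> MISS (open row4); precharges=2
Acc 5: bank2 row2 -> MISS (open row2); precharges=3
Acc 6: bank1 row1 -> MISS (open row1); precharges=3
Acc 7: bank2 row2 -> HIT
Acc 8: bank0 row2 -> MISS (open row2); precharges=4
Acc 9: bank2 row3 -> MISS (open row3); precharges=5
Acc 10: bank2 row3 -> HIT
Acc 11: bank0 row3 -> MISS (open row3); precharges=6
Acc 12: bank0 row2 -> MISS (open row2); precharges=7

Answer: 7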